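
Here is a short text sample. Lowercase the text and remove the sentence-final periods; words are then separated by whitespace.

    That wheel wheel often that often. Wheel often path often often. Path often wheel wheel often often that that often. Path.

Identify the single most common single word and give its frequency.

"often", 9 times

Unigram frequencies (highest first):
  often: 9
  wheel: 5
  that: 4
  path: 3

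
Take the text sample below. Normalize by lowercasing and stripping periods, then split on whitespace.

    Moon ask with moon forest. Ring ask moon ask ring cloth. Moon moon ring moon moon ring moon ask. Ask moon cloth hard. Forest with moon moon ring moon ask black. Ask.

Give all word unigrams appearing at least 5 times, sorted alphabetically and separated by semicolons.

ask; moon; ring

Unigram counts meeting the condition (at least 5 times):
  ask: 7
  moon: 12
  ring: 5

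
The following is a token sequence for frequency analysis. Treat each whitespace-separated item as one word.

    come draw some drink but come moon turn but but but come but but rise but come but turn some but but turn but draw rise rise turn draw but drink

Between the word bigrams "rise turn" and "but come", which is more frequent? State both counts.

"but come" (3 vs 1)

"rise turn": 1 occurrence
"but come": 3 occurrences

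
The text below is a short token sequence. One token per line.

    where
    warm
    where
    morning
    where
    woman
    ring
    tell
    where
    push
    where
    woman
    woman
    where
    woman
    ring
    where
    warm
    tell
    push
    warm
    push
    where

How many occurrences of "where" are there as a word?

Scanning the 23 tokens for "where":
  position 1: where
  position 3: where
  position 5: where
  position 9: where
  position 11: where
  position 14: where
  position 17: where
  position 23: where

8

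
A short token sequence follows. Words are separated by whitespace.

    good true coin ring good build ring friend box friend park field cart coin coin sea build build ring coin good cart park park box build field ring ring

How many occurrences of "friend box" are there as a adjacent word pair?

Scanning the 28 overlapping bigram windows for "friend box":
  position 8–9: friend box

1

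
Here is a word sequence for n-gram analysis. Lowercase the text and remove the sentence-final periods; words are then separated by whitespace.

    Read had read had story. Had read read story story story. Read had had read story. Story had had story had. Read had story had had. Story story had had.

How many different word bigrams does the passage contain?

9

30 tokens → 29 bigram windows in total.
Repeated bigrams (each contributes count−1 duplicates):
  story had: 5
  had had: 4
  had read: 4
  had story: 4
  read had: 4
  story story: 4
  read story: 2
20 duplicate windows → 29 − 20 = 9 distinct.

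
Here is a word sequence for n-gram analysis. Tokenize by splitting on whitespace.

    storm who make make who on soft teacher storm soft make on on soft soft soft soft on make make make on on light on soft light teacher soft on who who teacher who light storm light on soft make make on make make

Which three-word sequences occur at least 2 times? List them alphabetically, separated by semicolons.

light on soft; make make on; make on on; on make make; soft soft soft

Trigram counts meeting the condition (at least 2 times):
  light on soft: 2
  make make on: 2
  make on on: 2
  on make make: 2
  soft soft soft: 2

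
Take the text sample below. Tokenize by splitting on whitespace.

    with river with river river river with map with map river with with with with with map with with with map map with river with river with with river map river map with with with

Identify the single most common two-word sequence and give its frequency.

Bigram frequencies (highest first):
  with with: 9
  with river: 5
  river with: 5
  with map: 4
  map with: 4
  river river: 2
  … (3 more, each ≤ 2)

"with with", 9 times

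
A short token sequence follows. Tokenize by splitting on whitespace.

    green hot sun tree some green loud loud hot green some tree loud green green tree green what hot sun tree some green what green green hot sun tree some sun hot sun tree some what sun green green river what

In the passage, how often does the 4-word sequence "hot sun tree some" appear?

Scanning the 38 overlapping 4-gram windows for "hot sun tree some":
  position 2–5: hot sun tree some
  position 19–22: hot sun tree some
  position 27–30: hot sun tree some
  position 32–35: hot sun tree some

4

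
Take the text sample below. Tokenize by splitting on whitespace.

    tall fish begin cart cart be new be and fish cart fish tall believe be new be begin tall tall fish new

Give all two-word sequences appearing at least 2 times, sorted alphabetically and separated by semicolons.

be new; new be; tall fish

Bigram counts meeting the condition (at least 2 times):
  be new: 2
  new be: 2
  tall fish: 2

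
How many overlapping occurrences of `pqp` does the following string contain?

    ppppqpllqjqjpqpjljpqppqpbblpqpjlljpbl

Sliding a length-3 window over the 37 characters (35 positions):
  position 4–6: pqp
  position 13–15: pqp
  position 19–21: pqp
  position 22–24: pqp
  position 28–30: pqp

5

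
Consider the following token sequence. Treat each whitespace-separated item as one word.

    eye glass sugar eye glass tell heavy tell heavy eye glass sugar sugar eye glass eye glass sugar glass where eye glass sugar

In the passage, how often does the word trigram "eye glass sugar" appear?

4

Scanning the 21 overlapping trigram windows for "eye glass sugar":
  position 1–3: eye glass sugar
  position 10–12: eye glass sugar
  position 16–18: eye glass sugar
  position 21–23: eye glass sugar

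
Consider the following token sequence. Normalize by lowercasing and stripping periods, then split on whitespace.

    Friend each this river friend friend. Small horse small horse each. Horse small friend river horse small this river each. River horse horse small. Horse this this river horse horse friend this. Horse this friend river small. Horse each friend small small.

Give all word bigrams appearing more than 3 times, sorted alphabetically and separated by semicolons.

horse small; small horse

Bigram counts meeting the condition (more than 3 times):
  horse small: 4
  small horse: 4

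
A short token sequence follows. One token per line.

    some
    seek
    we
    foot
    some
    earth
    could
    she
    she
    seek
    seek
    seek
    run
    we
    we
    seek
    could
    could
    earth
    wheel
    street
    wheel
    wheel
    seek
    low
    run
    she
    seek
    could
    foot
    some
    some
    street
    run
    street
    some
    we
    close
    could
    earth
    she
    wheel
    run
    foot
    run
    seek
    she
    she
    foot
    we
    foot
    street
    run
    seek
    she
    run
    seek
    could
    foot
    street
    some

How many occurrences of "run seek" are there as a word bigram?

3

Scanning the 60 overlapping bigram windows for "run seek":
  position 45–46: run seek
  position 53–54: run seek
  position 56–57: run seek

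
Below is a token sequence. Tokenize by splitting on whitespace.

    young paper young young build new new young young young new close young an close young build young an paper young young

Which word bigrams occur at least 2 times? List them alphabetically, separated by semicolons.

close young; paper young; young an; young build; young young

Bigram counts meeting the condition (at least 2 times):
  close young: 2
  paper young: 2
  young an: 2
  young build: 2
  young young: 4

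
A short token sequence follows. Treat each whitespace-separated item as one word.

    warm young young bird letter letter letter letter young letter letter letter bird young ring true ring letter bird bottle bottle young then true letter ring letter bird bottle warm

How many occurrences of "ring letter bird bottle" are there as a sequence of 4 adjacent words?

2

Scanning the 27 overlapping 4-gram windows for "ring letter bird bottle":
  position 17–20: ring letter bird bottle
  position 26–29: ring letter bird bottle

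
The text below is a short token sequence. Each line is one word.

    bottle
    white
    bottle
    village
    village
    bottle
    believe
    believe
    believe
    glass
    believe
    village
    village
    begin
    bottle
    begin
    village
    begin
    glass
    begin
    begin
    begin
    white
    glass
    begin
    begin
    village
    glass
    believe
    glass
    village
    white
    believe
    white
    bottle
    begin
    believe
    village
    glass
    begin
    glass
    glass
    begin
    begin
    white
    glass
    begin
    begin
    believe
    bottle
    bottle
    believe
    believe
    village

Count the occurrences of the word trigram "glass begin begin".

Scanning the 52 overlapping trigram windows for "glass begin begin":
  position 19–21: glass begin begin
  position 24–26: glass begin begin
  position 42–44: glass begin begin
  position 46–48: glass begin begin

4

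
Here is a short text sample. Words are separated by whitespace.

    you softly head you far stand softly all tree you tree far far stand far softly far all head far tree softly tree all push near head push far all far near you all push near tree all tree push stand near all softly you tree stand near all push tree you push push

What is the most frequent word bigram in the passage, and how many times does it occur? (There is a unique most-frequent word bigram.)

"all push", 3 times

Bigram frequencies (highest first):
  all push: 3
  far stand: 2
  all tree: 2
  tree you: 2
  you tree: 2
  far all: 2
  … (36 more, each ≤ 2)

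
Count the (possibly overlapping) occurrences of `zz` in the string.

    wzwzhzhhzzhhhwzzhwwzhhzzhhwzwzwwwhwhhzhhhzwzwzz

Sliding a length-2 window over the 47 characters (46 positions):
  position 9–10: zz
  position 15–16: zz
  position 23–24: zz
  position 46–47: zz

4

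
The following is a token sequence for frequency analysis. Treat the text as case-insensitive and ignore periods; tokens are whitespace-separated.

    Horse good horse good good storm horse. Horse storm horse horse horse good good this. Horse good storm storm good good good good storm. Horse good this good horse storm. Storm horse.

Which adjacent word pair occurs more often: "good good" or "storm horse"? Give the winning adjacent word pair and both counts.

"good good": 5 occurrences
"storm horse": 4 occurrences

"good good" (5 vs 4)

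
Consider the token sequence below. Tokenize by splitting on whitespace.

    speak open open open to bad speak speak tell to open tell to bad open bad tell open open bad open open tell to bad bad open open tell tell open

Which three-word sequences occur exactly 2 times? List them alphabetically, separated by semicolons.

Trigram counts meeting the condition (exactly 2 times):
  bad open open: 2
  open open tell: 2
  open tell to: 2
  tell to bad: 2

bad open open; open open tell; open tell to; tell to bad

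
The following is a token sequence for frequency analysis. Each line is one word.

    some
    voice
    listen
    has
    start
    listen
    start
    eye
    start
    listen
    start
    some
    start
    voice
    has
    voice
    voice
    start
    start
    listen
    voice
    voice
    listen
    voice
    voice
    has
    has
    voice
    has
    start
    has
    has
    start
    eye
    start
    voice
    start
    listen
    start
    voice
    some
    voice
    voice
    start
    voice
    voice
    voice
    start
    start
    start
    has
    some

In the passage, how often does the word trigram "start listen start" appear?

3

Scanning the 50 overlapping trigram windows for "start listen start":
  position 5–7: start listen start
  position 9–11: start listen start
  position 37–39: start listen start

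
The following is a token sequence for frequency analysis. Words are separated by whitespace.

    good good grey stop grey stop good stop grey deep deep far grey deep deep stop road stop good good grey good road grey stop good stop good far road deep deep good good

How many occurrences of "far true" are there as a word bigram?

Scanning the 33 overlapping bigram windows for "far true":
  (none found)

0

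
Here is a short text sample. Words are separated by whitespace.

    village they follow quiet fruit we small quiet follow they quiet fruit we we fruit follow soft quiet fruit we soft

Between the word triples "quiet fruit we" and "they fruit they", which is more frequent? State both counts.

"quiet fruit we" (3 vs 0)

"quiet fruit we": 3 occurrences
"they fruit they": 0 occurrences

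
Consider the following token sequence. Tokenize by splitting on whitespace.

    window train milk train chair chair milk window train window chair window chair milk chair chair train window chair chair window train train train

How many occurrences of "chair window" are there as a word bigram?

Scanning the 23 overlapping bigram windows for "chair window":
  position 11–12: chair window
  position 20–21: chair window

2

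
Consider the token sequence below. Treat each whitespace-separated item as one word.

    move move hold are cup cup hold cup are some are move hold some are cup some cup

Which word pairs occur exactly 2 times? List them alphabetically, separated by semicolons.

are cup; move hold; some are

Bigram counts meeting the condition (exactly 2 times):
  are cup: 2
  move hold: 2
  some are: 2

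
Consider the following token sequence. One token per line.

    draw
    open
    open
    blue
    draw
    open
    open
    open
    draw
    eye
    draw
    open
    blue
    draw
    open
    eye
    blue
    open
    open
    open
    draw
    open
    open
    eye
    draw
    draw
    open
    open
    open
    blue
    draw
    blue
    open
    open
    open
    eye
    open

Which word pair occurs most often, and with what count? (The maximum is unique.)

Bigram frequencies (highest first):
  open open: 10
  draw open: 6
  open blue: 3
  blue draw: 3
  open eye: 3
  open draw: 2
  … (7 more, each ≤ 2)

"open open", 10 times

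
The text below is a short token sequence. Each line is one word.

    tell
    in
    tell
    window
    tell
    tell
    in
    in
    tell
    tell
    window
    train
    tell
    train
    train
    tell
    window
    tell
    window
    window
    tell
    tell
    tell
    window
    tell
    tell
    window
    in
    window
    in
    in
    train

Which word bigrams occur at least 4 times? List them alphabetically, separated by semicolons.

Bigram counts meeting the condition (at least 4 times):
  tell tell: 5
  tell window: 6
  window tell: 4

tell tell; tell window; window tell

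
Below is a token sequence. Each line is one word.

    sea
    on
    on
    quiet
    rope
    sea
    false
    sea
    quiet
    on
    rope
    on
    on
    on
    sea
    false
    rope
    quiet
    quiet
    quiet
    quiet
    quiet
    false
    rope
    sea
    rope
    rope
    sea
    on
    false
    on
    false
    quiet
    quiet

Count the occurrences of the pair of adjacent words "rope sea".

Scanning the 33 overlapping bigram windows for "rope sea":
  position 5–6: rope sea
  position 24–25: rope sea
  position 27–28: rope sea

3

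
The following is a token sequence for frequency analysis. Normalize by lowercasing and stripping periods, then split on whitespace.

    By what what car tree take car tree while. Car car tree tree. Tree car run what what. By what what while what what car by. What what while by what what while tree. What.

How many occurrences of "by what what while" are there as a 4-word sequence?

3

Scanning the 32 overlapping 4-gram windows for "by what what while":
  position 19–22: by what what while
  position 26–29: by what what while
  position 30–33: by what what while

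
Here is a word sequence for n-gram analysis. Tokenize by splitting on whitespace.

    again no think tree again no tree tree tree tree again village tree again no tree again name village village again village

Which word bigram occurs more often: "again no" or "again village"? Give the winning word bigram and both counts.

"again no" (3 vs 2)

"again no": 3 occurrences
"again village": 2 occurrences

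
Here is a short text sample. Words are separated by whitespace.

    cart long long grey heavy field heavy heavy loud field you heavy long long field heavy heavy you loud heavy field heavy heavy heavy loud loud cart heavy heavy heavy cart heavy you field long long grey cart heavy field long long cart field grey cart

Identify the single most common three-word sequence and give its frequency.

"field heavy heavy", 3 times

Trigram frequencies (highest first):
  field heavy heavy: 3
  long long grey: 2
  heavy field heavy: 2
  heavy heavy loud: 2
  heavy heavy heavy: 2
  field long long: 2
  … (31 more, each ≤ 1)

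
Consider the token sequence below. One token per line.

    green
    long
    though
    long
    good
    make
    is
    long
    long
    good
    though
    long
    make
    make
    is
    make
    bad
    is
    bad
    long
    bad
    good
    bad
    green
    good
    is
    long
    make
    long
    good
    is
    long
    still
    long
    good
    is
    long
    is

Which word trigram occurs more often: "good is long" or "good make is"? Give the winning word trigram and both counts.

"good is long" (3 vs 1)

"good is long": 3 occurrences
"good make is": 1 occurrence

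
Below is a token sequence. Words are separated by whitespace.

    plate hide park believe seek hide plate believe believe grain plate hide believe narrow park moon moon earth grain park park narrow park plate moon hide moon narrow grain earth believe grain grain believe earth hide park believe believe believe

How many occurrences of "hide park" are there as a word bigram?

Scanning the 39 overlapping bigram windows for "hide park":
  position 2–3: hide park
  position 36–37: hide park

2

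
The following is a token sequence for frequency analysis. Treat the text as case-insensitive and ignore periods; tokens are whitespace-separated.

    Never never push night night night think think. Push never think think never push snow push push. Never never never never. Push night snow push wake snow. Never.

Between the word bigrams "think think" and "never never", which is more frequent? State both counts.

"never never" (4 vs 2)

"think think": 2 occurrences
"never never": 4 occurrences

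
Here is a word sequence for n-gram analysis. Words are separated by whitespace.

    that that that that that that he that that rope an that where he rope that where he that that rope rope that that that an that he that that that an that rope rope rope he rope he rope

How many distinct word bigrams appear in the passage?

40 tokens → 39 bigram windows in total.
Repeated bigrams (each contributes count−1 duplicates):
  that that: 11
  an that: 3
  he rope: 3
  he that: 3
  rope rope: 3
  that rope: 3
  rope he: 2
  rope that: 2
  … (4 more repeated)
26 duplicate windows → 39 − 26 = 13 distinct.

13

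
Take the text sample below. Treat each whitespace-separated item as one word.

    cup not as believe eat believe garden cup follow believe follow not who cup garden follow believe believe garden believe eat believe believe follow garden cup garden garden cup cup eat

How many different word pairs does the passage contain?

31 tokens → 30 bigram windows in total.
Repeated bigrams (each contributes count−1 duplicates):
  garden cup: 3
  believe believe: 2
  believe eat: 2
  believe follow: 2
  believe garden: 2
  cup garden: 2
  eat believe: 2
  follow believe: 2
9 duplicate windows → 30 − 9 = 21 distinct.

21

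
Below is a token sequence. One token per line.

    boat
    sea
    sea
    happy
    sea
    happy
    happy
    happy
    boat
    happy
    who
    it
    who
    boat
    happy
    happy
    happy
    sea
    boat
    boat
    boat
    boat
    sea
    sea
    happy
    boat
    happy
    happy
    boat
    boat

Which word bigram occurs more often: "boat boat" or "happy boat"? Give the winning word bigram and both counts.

"boat boat": 4 occurrences
"happy boat": 3 occurrences

"boat boat" (4 vs 3)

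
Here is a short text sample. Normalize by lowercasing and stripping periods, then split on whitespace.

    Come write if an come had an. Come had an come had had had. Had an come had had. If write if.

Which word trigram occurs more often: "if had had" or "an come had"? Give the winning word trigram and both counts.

"an come had" (4 vs 0)

"if had had": 0 occurrences
"an come had": 4 occurrences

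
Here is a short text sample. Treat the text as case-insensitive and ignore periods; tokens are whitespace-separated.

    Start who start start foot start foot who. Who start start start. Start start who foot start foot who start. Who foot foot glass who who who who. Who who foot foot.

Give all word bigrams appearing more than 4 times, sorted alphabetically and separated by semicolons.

Bigram counts meeting the condition (more than 4 times):
  start start: 5
  who who: 6

start start; who who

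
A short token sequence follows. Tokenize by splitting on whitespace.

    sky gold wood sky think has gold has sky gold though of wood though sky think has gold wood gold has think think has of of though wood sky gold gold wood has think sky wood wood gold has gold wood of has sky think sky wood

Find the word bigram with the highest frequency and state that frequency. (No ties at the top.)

"gold wood", 4 times

Bigram frequencies (highest first):
  gold wood: 4
  sky gold: 3
  sky think: 3
  think has: 3
  has gold: 3
  gold has: 3
  … (21 more, each ≤ 2)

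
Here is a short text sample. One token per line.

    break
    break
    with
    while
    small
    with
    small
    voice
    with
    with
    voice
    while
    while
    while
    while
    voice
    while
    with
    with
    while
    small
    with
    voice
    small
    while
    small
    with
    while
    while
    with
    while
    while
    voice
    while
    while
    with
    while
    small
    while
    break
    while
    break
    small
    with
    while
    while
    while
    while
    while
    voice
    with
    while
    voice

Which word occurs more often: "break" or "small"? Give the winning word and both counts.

"small" (7 vs 4)

"break": 4 occurrences
"small": 7 occurrences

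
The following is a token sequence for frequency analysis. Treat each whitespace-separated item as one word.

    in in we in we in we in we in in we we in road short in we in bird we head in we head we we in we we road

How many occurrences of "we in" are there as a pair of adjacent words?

7

Scanning the 30 overlapping bigram windows for "we in":
  position 3–4: we in
  position 5–6: we in
  position 7–8: we in
  position 9–10: we in
  position 13–14: we in
  position 18–19: we in
  position 27–28: we in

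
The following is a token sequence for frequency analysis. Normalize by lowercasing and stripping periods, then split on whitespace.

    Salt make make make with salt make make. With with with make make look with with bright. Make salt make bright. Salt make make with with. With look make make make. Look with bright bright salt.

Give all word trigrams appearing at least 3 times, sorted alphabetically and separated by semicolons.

Trigram counts meeting the condition (at least 3 times):
  make make with: 3
  salt make make: 3

make make with; salt make make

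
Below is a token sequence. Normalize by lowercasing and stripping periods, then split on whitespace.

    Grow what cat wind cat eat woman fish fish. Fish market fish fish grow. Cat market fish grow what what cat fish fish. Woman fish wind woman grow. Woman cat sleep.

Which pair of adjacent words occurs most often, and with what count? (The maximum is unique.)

"fish fish", 4 times

Bigram frequencies (highest first):
  fish fish: 4
  grow what: 2
  what cat: 2
  woman fish: 2
  market fish: 2
  fish grow: 2
  … (16 more, each ≤ 1)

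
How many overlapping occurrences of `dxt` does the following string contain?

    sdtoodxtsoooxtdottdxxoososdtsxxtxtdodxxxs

Sliding a length-3 window over the 41 characters (39 positions):
  position 6–8: dxt

1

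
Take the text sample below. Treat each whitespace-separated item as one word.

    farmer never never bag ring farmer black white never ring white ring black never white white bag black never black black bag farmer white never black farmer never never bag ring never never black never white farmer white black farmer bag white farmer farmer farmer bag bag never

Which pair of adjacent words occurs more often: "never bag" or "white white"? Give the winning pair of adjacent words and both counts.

"never bag": 2 occurrences
"white white": 1 occurrence

"never bag" (2 vs 1)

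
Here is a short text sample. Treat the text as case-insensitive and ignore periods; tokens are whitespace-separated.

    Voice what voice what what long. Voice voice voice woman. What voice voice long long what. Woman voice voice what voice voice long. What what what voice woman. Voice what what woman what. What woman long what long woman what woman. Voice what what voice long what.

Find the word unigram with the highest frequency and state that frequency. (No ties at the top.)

Unigram frequencies (highest first):
  what: 18
  voice: 15
  long: 7
  woman: 7

"what", 18 times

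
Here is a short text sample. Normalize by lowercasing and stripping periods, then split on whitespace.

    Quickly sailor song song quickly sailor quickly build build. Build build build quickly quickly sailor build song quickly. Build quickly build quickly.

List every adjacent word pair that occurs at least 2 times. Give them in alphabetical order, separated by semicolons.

build build; build quickly; quickly build; quickly sailor; song quickly

Bigram counts meeting the condition (at least 2 times):
  build build: 4
  build quickly: 3
  quickly build: 3
  quickly sailor: 3
  song quickly: 2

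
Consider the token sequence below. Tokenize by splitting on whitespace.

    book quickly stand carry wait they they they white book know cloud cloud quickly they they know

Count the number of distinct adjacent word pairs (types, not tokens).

17 tokens → 16 bigram windows in total.
Repeated bigrams (each contributes count−1 duplicates):
  they they: 3
2 duplicate windows → 16 − 2 = 14 distinct.

14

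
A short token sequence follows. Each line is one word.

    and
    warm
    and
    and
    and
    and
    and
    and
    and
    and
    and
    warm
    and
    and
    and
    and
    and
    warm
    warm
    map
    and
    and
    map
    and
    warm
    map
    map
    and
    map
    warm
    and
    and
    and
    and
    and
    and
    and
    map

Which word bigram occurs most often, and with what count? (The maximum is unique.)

"and and", 19 times

Bigram frequencies (highest first):
  and and: 19
  and warm: 4
  warm and: 3
  map and: 3
  and map: 3
  warm map: 2
  … (3 more, each ≤ 1)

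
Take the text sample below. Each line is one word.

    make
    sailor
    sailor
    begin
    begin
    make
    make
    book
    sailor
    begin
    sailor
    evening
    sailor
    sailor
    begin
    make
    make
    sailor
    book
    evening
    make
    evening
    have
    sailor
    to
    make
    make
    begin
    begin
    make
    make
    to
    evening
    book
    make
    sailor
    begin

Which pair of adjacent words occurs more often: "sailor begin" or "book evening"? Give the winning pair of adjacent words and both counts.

"sailor begin" (4 vs 1)

"sailor begin": 4 occurrences
"book evening": 1 occurrence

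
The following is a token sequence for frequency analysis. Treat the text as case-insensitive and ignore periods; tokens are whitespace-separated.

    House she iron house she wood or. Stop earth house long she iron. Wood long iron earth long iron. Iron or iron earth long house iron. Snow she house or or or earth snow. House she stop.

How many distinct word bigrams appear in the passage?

37 tokens → 36 bigram windows in total.
Repeated bigrams (each contributes count−1 duplicates):
  house she: 3
  earth long: 2
  iron earth: 2
  long iron: 2
  or or: 2
  she iron: 2
7 duplicate windows → 36 − 7 = 29 distinct.

29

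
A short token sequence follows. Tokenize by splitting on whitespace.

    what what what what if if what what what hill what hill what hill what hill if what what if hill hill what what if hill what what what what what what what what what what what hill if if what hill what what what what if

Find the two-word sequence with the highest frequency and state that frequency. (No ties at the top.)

Bigram frequencies (highest first):
  what what: 20
  what hill: 6
  hill what: 6
  what if: 4
  if what: 3
  if if: 2
  … (3 more, each ≤ 2)

"what what", 20 times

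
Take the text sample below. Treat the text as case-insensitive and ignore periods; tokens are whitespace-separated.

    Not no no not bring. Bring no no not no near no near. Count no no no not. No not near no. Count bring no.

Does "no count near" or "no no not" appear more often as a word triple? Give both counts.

"no no not" (3 vs 0)

"no count near": 0 occurrences
"no no not": 3 occurrences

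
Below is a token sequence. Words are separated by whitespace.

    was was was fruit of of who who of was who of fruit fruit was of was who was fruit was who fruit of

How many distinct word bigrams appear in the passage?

24 tokens → 23 bigram windows in total.
Repeated bigrams (each contributes count−1 duplicates):
  was who: 3
  fruit of: 2
  fruit was: 2
  of was: 2
  was fruit: 2
  was was: 2
  who of: 2
8 duplicate windows → 23 − 8 = 15 distinct.

15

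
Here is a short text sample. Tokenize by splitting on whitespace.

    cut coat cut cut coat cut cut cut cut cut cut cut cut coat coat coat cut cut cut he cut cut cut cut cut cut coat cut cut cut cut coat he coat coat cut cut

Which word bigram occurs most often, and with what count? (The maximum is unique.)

Bigram frequencies (highest first):
  cut cut: 19
  cut coat: 5
  coat cut: 5
  coat coat: 3
  cut he: 1
  he cut: 1
  … (2 more, each ≤ 1)

"cut cut", 19 times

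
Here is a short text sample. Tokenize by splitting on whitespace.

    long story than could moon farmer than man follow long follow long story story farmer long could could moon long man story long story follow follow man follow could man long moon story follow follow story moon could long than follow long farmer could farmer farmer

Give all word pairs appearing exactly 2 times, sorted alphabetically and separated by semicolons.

Bigram counts meeting the condition (exactly 2 times):
  could moon: 2
  follow follow: 2
  man follow: 2
  story follow: 2

could moon; follow follow; man follow; story follow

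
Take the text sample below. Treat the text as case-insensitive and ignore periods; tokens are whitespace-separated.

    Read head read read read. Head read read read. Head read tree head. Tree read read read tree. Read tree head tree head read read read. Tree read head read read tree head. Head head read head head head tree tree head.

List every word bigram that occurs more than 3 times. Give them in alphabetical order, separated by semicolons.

head head; head read; read head; read read; read tree; tree head

Bigram counts meeting the condition (more than 3 times):
  head head: 4
  head read: 6
  read head: 5
  read read: 9
  read tree: 5
  tree head: 5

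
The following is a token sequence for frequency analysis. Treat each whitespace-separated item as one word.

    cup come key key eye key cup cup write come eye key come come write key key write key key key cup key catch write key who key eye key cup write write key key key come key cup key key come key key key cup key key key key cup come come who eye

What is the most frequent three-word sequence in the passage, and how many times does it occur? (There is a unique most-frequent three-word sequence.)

Trigram frequencies (highest first):
  key key key: 5
  write key key: 3
  key key cup: 3
  key cup key: 3
  come key key: 2
  key eye key: 2
  … (31 more, each ≤ 2)

"key key key", 5 times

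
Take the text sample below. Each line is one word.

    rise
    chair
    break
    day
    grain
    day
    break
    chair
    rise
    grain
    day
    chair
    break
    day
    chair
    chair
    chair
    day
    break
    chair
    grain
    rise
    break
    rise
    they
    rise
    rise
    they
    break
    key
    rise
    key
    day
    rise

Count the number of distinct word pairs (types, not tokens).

34 tokens → 33 bigram windows in total.
Repeated bigrams (each contributes count−1 duplicates):
  break chair: 2
  break day: 2
  chair break: 2
  chair chair: 2
  day break: 2
  day chair: 2
  grain day: 2
  rise they: 2
8 duplicate windows → 33 − 8 = 25 distinct.

25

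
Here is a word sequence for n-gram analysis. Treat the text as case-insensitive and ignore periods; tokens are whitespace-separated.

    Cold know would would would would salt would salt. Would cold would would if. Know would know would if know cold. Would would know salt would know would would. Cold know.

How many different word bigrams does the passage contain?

31 tokens → 30 bigram windows in total.
Repeated bigrams (each contributes count−1 duplicates):
  would would: 6
  know would: 4
  salt would: 3
  would know: 3
  cold know: 2
  cold would: 2
  if know: 2
  would cold: 2
  … (2 more repeated)
18 duplicate windows → 30 − 18 = 12 distinct.

12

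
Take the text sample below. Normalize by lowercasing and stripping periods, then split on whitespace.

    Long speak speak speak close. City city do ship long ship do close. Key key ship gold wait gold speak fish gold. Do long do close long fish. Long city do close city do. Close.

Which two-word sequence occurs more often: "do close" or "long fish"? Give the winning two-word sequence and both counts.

"do close" (4 vs 1)

"do close": 4 occurrences
"long fish": 1 occurrence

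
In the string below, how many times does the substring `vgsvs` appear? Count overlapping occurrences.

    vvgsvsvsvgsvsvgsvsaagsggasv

Sliding a length-5 window over the 27 characters (23 positions):
  position 2–6: vgsvs
  position 9–13: vgsvs
  position 14–18: vgsvs

3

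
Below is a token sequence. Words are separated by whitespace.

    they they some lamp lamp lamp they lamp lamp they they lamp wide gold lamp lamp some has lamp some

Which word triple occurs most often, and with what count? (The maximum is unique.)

Trigram frequencies (highest first):
  lamp lamp they: 2
  they they some: 1
  they some lamp: 1
  some lamp lamp: 1
  lamp lamp lamp: 1
  lamp they lamp: 1
  … (11 more, each ≤ 1)

"lamp lamp they", 2 times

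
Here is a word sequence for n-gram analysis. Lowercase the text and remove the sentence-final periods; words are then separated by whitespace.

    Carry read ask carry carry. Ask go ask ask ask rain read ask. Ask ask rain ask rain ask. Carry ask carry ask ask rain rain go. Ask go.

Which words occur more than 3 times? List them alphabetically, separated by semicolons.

ask; carry; rain

Unigram counts meeting the condition (more than 3 times):
  ask: 14
  carry: 5
  rain: 5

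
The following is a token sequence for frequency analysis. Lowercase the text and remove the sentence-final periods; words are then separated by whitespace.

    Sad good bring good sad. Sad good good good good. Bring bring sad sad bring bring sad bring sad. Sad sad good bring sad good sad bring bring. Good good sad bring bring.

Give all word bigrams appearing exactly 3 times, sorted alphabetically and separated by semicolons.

Bigram counts meeting the condition (exactly 3 times):
  good bring: 3
  good sad: 3

good bring; good sad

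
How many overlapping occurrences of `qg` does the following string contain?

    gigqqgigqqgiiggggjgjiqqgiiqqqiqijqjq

Sliding a length-2 window over the 36 characters (35 positions):
  position 5–6: qg
  position 10–11: qg
  position 23–24: qg

3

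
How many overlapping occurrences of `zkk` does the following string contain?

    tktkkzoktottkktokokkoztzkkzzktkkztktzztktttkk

Sliding a length-3 window over the 45 characters (43 positions):
  position 24–26: zkk

1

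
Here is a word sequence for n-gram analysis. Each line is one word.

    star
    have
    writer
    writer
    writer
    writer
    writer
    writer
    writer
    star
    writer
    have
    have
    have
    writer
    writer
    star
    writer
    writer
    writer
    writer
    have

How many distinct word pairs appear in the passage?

7

22 tokens → 21 bigram windows in total.
Repeated bigrams (each contributes count−1 duplicates):
  writer writer: 10
  have have: 2
  have writer: 2
  star writer: 2
  writer have: 2
  writer star: 2
14 duplicate windows → 21 − 14 = 7 distinct.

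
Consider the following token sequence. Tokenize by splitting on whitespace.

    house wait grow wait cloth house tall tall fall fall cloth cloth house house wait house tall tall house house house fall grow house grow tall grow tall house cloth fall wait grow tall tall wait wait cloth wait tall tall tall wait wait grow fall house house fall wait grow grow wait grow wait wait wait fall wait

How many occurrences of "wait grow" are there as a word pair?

5

Scanning the 58 overlapping bigram windows for "wait grow":
  position 2–3: wait grow
  position 32–33: wait grow
  position 44–45: wait grow
  position 50–51: wait grow
  position 53–54: wait grow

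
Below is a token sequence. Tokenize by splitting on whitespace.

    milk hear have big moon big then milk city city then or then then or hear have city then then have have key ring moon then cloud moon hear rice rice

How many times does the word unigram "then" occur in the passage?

7

Scanning the 31 tokens for "then":
  position 7: then
  position 11: then
  position 13: then
  position 14: then
  position 19: then
  position 20: then
  position 26: then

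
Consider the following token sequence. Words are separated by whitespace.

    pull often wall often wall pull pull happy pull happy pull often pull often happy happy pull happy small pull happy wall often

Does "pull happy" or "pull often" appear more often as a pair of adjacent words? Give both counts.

"pull happy" (4 vs 3)

"pull happy": 4 occurrences
"pull often": 3 occurrences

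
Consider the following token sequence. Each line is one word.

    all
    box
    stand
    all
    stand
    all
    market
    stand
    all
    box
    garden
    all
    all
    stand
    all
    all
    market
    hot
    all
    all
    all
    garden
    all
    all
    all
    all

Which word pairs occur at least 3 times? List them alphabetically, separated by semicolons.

Bigram counts meeting the condition (at least 3 times):
  all all: 7
  stand all: 4

all all; stand all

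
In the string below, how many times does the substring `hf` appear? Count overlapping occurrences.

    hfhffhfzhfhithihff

5

Sliding a length-2 window over the 18 characters (17 positions):
  position 1–2: hf
  position 3–4: hf
  position 6–7: hf
  position 9–10: hf
  position 16–17: hf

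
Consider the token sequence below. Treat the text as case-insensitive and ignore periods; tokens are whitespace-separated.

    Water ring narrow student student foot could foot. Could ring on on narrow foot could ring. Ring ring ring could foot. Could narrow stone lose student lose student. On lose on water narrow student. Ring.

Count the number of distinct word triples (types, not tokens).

30

35 tokens → 33 trigram windows in total.
Repeated trigrams (each contributes count−1 duplicates):
  could foot could: 2
  foot could ring: 2
  ring ring ring: 2
3 duplicate windows → 33 − 3 = 30 distinct.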